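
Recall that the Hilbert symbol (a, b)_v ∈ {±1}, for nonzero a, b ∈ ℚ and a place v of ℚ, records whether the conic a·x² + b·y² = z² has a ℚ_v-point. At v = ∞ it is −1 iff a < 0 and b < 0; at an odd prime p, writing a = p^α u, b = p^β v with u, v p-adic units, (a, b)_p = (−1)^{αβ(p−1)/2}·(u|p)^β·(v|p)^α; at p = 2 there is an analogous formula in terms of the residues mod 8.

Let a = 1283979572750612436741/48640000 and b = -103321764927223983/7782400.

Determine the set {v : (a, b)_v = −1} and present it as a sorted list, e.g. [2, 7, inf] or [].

(a, b) ≡ (1574359, -36613) mod (ℚ^×)²; places V = {2, 3, 5, 7, 17, 19, 41, 43, 47, 53, ∞}.
(a,b)_17: α=4, u≡10; β=2, v≡11 (mod 17); (10|17)=-1, (11|17)=-1; sign (−1)^0·-1^2·-1^4 = +1.
(a,b)_47: α=1, u≡15; β=1, v≡13 (mod 47); (15|47)=-1, (13|47)=-1; sign (−1)^1·-1^1·-1^1 = -1.
(a,b)_19: α=-1, u≡2; β=-1, v≡16 (mod 19); (2|19)=-1, (16|19)=+1; sign (−1)^1·-1^-1·+1^-1 = +1.
(a,b)_53: α=2, u≡36; β=2, v≡44 (mod 53); (36|53)=+1, (44|53)=+1; sign (−1)^0·+1^2·+1^2 = +1.
(a,b)_5: α=-4, u≡4; β=-2, v≡2 (mod 5); (4|5)=+1, (2|5)=-1; sign (−1)^0·+1^-2·-1^-4 = +1.
(a,b)_3: α=6, u≡1; β=6, v≡2 (mod 3); (1|3)=+1, (2|3)=-1; sign (−1)^0·+1^6·-1^6 = +1.
(a,b)_∞: sgn(1574359)=+, sgn(-36613)=−, so +1.
(a,b)_43: α=3, u≡39; β=2, v≡23 (mod 43); (39|43)=-1, (23|43)=+1; sign (−1)^0·-1^2·+1^3 = +1.
(a,b)_7: α=2, u≡3; β=2, v≡2 (mod 7); (3|7)=-1, (2|7)=+1; sign (−1)^0·-1^2·+1^2 = +1.
(a,b)_2: α=-12, β=-14; u≡7, v≡3 (mod 8); ε(u)ε(v)=1·1, αω(v)=-12·1, βω(u)=-14·0; sum ≡ 1  ⇒  -1.
(a,b)_41: α=1, u≡16; β=1, v≡16 (mod 41); (16|41)=+1, (16|41)=+1; sign (−1)^0·+1^1·+1^1 = +1.
Ram(1574359, -36613) = {2, 47}; no ℚ_2-point on the conic.

[2, 47]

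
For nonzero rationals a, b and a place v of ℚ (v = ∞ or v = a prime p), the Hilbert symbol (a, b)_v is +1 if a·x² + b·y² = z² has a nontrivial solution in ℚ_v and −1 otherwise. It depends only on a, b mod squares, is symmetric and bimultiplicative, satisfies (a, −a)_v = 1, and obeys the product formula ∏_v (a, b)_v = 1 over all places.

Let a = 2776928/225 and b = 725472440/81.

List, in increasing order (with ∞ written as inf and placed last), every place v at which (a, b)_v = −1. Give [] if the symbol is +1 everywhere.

[5, 7, 11, 19]

(a, b) ≡ (3542, 30590) mod (ℚ^×)²; places V = {2, 3, 5, 7, 11, 19, 23, ∞}.
(a,b)_23: α=1, u≡12; β=1, v≡22 (mod 23); (12|23)=+1, (22|23)=-1; sign (−1)^1·+1^1·-1^1 = +1.
(a,b)_7: α=3, u≡4; β=3, v≡4 (mod 7); (4|7)=+1, (4|7)=+1; sign (−1)^1·+1^3·+1^3 = -1.
(a,b)_11: α=1, u≡4; β=2, v≡6 (mod 11); (4|11)=+1, (6|11)=-1; sign (−1)^0·+1^2·-1^1 = -1.
(a,b)_3: α=-2, u≡2; β=-4, v≡2 (mod 3); (2|3)=-1, (2|3)=-1; sign (−1)^0·-1^-4·-1^-2 = +1.
(a,b)_∞: sgn(3542)=+, sgn(30590)=+, so +1.
(a,b)_2: α=5, β=3; u≡3, v≡7 (mod 8); ε(u)ε(v)=1·1, αω(v)=5·0, βω(u)=3·1; sum ≡ 0  ⇒  +1.
(a,b)_19: α=0, u≡12; β=1, v≡15 (mod 19); (12|19)=-1, (15|19)=-1; sign (−1)^0·-1^1·-1^0 = -1.
(a,b)_5: α=-2, u≡2; β=1, v≡3 (mod 5); (2|5)=-1, (3|5)=-1; sign (−1)^0·-1^1·-1^-2 = -1.
|Ram(3542, 30590)| = 4, even; anisotropic at {5, 7, 11, 19}.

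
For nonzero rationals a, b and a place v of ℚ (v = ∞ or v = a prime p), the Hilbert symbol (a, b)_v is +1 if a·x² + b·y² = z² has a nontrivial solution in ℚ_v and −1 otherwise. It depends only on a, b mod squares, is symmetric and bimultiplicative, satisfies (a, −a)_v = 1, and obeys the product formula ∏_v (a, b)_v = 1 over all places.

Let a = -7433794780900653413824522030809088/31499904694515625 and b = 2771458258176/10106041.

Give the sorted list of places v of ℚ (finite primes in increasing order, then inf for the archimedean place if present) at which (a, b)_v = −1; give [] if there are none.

[2, 19, 29, 31, 37, 43]

(a, b) ≡ (-560385202, 1430309) mod (ℚ^×)²; places V = {2, 3, 5, 7, 11, 13, 17, 19, 23, 29, 31, 37, 43, ∞}.
(a,b)_11: α=0, u≡2; β=-2, v≡4 (mod 11); (2|11)=-1, (4|11)=+1; sign (−1)^0·-1^-2·+1^0 = +1.
(a,b)_∞: sgn(-560385202)=−, sgn(1430309)=+, so +1.
(a,b)_19: α=1, u≡14; β=0, v≡14 (mod 19); (14|19)=-1, (14|19)=-1; sign (−1)^0·-1^0·-1^1 = -1.
(a,b)_31: α=3, u≡13; β=1, v≡13 (mod 31); (13|31)=-1, (13|31)=-1; sign (−1)^1·-1^1·-1^3 = -1.
(a,b)_3: α=0, u≡2; β=2, v≡2 (mod 3); (2|3)=-1, (2|3)=-1; sign (−1)^0·-1^2·-1^0 = +1.
(a,b)_7: α=6, u≡4; β=0, v≡6 (mod 7); (4|7)=+1, (6|7)=-1; sign (−1)^0·+1^0·-1^6 = +1.
(a,b)_17: α=-10, u≡10; β=-4, v≡11 (mod 17); (10|17)=-1, (11|17)=-1; sign (−1)^0·-1^-4·-1^-10 = +1.
(a,b)_37: α=3, u≡33; β=1, v≡19 (mod 37); (33|37)=+1, (19|37)=-1; sign (−1)^0·+1^1·-1^3 = -1.
(a,b)_43: α=3, u≡10; β=1, v≡9 (mod 43); (10|43)=+1, (9|43)=+1; sign (−1)^1·+1^1·+1^3 = -1.
(a,b)_2: α=17, β=8; u≡7, v≡5 (mod 8); ε(u)ε(v)=1·0, αω(v)=17·1, βω(u)=8·0; sum ≡ 1  ⇒  -1.
(a,b)_29: α=4, u≡15; β=3, v≡14 (mod 29); (15|29)=-1, (14|29)=-1; sign (−1)^0·-1^3·-1^4 = -1.
(a,b)_5: α=-6, u≡3; β=0, v≡1 (mod 5); (3|5)=-1, (1|5)=+1; sign (−1)^0·-1^0·+1^-6 = +1.
(a,b)_23: α=1, u≡3; β=0, v≡1 (mod 23); (3|23)=+1, (1|23)=+1; sign (−1)^0·+1^0·+1^1 = +1.
(a,b)_13: α=1, u≡3; β=0, v≡1 (mod 13); (3|13)=+1, (1|13)=+1; sign (−1)^0·+1^0·+1^1 = +1.
|Ram(-560385202, 1430309)| = 6, even; anisotropic at {2, 19, 29, 31, 37, 43}.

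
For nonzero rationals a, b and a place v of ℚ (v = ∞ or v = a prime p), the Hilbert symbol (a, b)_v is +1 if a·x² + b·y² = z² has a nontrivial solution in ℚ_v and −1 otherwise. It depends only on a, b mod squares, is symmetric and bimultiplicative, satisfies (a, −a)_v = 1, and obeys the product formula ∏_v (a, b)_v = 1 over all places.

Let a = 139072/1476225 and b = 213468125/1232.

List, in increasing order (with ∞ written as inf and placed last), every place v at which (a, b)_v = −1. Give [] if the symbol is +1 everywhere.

[7, 11, 41, 47]

Mod squares: a ≡ 2173, b ≡ 155617. Check v ∈ {∞, 2, 3, 5, 7, 11, 13, 41, 43, 47, 53}.
v=47: a=47^0·(≡23), b=47^1·(≡3) mod 47; (23|47)=-1, (3|47)=+1; (−1)^{0·1·23}·(-1)^1·(+1)^0 = -1.
v=11: a=11^0·(≡7), b=11^-1·(≡1) mod 11; (7|11)=-1, (1|11)=+1; (−1)^{0·-1·5}·(-1)^-1·(+1)^0 = -1.
v=7: a=7^0·(≡5), b=7^-1·(≡3) mod 7; (5|7)=-1, (3|7)=-1; (−1)^{0·-1·3}·(-1)^-1·(-1)^0 = -1.
v=3: a=3^-10·(≡1), b=3^0·(≡1) mod 3; (1|3)=+1, (1|3)=+1; (−1)^{-10·0·1}·(+1)^0·(+1)^-10 = +1.
v=∞: 2173 > 0 and 155617 > 0  ⇒  (a,b)_∞ = +1.
v=2: v_2(a)=6, v_2(b)=-4; units ≡ 5, 1 (mod 8); ε·ε+αω+βω = 0·0+6·0+-4·1 ≡ 0  ⇒  (a,b)_2 = +1.
v=41: a=41^1·(≡22), b=41^0·(≡13) mod 41; (22|41)=-1, (13|41)=-1; (−1)^{1·0·20}·(-1)^0·(-1)^1 = -1.
v=13: a=13^0·(≡5), b=13^2·(≡11) mod 13; (5|13)=-1, (11|13)=-1; (−1)^{0·2·6}·(-1)^2·(-1)^0 = +1.
v=43: a=43^0·(≡31), b=43^1·(≡27) mod 43; (31|43)=+1, (27|43)=-1; (−1)^{0·1·21}·(+1)^1·(-1)^0 = +1.
v=5: a=5^-2·(≡3), b=5^4·(≡2) mod 5; (3|5)=-1, (2|5)=-1; (−1)^{-2·4·2}·(-1)^4·(-1)^-2 = +1.
v=53: a=53^1·(≡5), b=53^0·(≡6) mod 53; (5|53)=-1, (6|53)=+1; (−1)^{1·0·26}·(-1)^0·(+1)^1 = +1.
(2173, 155617 / ℚ) ramifies at {7, 11, 41, 47}: a division algebra.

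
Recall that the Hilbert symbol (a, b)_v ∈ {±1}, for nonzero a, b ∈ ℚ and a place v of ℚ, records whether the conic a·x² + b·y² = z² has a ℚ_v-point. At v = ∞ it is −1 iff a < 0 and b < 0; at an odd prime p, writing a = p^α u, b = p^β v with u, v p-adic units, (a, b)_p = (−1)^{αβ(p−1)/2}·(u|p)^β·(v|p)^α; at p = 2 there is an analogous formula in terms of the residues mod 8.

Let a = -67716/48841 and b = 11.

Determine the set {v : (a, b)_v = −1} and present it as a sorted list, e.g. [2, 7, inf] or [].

(a, b) ≡ (-209, 11) mod (ℚ^×)²; places V = {2, 3, 11, 13, 17, 19, ∞}.
(a,b)_∞: sgn(-209)=−, sgn(11)=+, so +1.
(a,b)_2: α=2, β=0; u≡7, v≡3 (mod 8); ε(u)ε(v)=1·1, αω(v)=2·1, βω(u)=0·0; sum ≡ 1  ⇒  -1.
(a,b)_17: α=-2, u≡5; β=0, v≡11 (mod 17); (5|17)=-1, (11|17)=-1; sign (−1)^0·-1^0·-1^-2 = +1.
(a,b)_11: α=1, u≡4; β=1, v≡1 (mod 11); (4|11)=+1, (1|11)=+1; sign (−1)^1·+1^1·+1^1 = -1.
(a,b)_19: α=1, u≡18; β=0, v≡11 (mod 19); (18|19)=-1, (11|19)=+1; sign (−1)^0·-1^0·+1^1 = +1.
(a,b)_13: α=-2, u≡9; β=0, v≡11 (mod 13); (9|13)=+1, (11|13)=-1; sign (−1)^0·+1^0·-1^-2 = +1.
(a,b)_3: α=4, u≡1; β=0, v≡2 (mod 3); (1|3)=+1, (2|3)=-1; sign (−1)^0·+1^0·-1^4 = +1.
Ram(-209, 11) = {2, 11}; no ℚ_2-point on the conic.

[2, 11]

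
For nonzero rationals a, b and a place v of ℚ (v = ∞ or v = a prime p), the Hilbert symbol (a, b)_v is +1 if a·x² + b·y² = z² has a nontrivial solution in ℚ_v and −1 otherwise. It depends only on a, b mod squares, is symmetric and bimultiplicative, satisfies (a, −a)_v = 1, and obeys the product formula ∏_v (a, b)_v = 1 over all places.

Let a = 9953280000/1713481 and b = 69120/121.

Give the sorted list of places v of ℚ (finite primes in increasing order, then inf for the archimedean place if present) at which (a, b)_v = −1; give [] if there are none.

Mod squares: a ≡ 3, b ≡ 30. Check v ∈ {∞, 2, 3, 5, 7, 11, 17}.
v=7: a=7^-2·(≡5), b=7^0·(≡1) mod 7; (5|7)=-1, (1|7)=+1; (−1)^{-2·0·3}·(-1)^0·(+1)^-2 = +1.
v=17: a=17^-2·(≡5), b=17^0·(≡16) mod 17; (5|17)=-1, (16|17)=+1; (−1)^{-2·0·8}·(-1)^0·(+1)^-2 = +1.
v=2: v_2(a)=16, v_2(b)=9; units ≡ 3, 7 (mod 8); ε·ε+αω+βω = 1·1+16·0+9·1 ≡ 0  ⇒  (a,b)_2 = +1.
v=5: a=5^4·(≡3), b=5^1·(≡4) mod 5; (3|5)=-1, (4|5)=+1; (−1)^{4·1·2}·(-1)^1·(+1)^4 = -1.
v=3: a=3^5·(≡1), b=3^3·(≡1) mod 3; (1|3)=+1, (1|3)=+1; (−1)^{5·3·1}·(+1)^3·(+1)^5 = -1.
v=∞: 3 > 0 and 30 > 0  ⇒  (a,b)_∞ = +1.
v=11: a=11^-2·(≡1), b=11^-2·(≡7) mod 11; (1|11)=+1, (7|11)=-1; (−1)^{-2·-2·5}·(+1)^-2·(-1)^-2 = +1.
Ram(3, 30) = {3, 5}; no ℚ_3-point on the conic.

[3, 5]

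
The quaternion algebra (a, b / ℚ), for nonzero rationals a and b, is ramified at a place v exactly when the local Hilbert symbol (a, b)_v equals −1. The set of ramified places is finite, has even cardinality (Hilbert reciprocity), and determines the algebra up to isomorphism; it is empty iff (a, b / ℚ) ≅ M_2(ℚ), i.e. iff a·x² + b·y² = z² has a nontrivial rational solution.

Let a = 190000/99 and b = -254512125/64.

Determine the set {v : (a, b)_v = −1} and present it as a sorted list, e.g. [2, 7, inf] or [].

Mod squares: a ≡ 209, b ≡ -285. Check v ∈ {∞, 2, 3, 5, 7, 11, 19}.
v=3: a=3^-2·(≡2), b=3^7·(≡1) mod 3; (2|3)=-1, (1|3)=+1; (−1)^{-2·7·1}·(-1)^7·(+1)^-2 = -1.
v=19: a=19^1·(≡11), b=19^1·(≡17) mod 19; (11|19)=+1, (17|19)=+1; (−1)^{1·1·9}·(+1)^1·(+1)^1 = -1.
v=5: a=5^4·(≡1), b=5^3·(≡2) mod 5; (1|5)=+1, (2|5)=-1; (−1)^{4·3·2}·(+1)^3·(-1)^4 = +1.
v=11: a=11^-1·(≡7), b=11^0·(≡5) mod 11; (7|11)=-1, (5|11)=+1; (−1)^{-1·0·5}·(-1)^0·(+1)^-1 = +1.
v=∞: 209 > 0 and -285 < 0  ⇒  (a,b)_∞ = +1.
v=7: a=7^0·(≡6), b=7^2·(≡1) mod 7; (6|7)=-1, (1|7)=+1; (−1)^{0·2·3}·(-1)^2·(+1)^0 = +1.
v=2: v_2(a)=4, v_2(b)=-6; units ≡ 1, 3 (mod 8); ε·ε+αω+βω = 0·1+4·1+-6·0 ≡ 0  ⇒  (a,b)_2 = +1.
Ram(209, -285) = {3, 19}; no ℚ_3-point on the conic.

[3, 19]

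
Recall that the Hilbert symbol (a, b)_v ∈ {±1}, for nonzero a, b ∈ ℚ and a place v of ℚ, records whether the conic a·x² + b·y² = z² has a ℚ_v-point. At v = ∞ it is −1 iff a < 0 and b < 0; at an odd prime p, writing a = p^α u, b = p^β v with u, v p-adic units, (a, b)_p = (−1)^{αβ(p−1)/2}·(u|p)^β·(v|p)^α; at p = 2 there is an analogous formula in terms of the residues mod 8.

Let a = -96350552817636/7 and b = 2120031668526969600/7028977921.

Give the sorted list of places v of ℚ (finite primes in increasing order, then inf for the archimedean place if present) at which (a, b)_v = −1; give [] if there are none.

[13, 17]

(a, b) ≡ (-8463, 289731) mod (ℚ^×)²; places V = {2, 3, 5, 7, 13, 17, 19, 23, 29, 31, 59, ∞}.
(a,b)_2: α=2, β=8; u≡1, v≡3 (mod 8); ε(u)ε(v)=0·1, αω(v)=2·1, βω(u)=8·0; sum ≡ 0  ⇒  +1.
(a,b)_19: α=4, u≡9; β=1, v≡16 (mod 19); (9|19)=+1, (16|19)=+1; sign (−1)^0·+1^1·+1^4 = +1.
(a,b)_59: α=0, u≡50; β=-2, v≡20 (mod 59); (50|59)=-1, (20|59)=+1; sign (−1)^0·-1^-2·+1^0 = +1.
(a,b)_7: α=-1, u≡2; β=-4, v≡2 (mod 7); (2|7)=+1, (2|7)=+1; sign (−1)^0·+1^-4·+1^-1 = +1.
(a,b)_29: α=0, u≡6; β=-2, v≡17 (mod 29); (6|29)=+1, (17|29)=-1; sign (−1)^0·+1^-2·-1^0 = +1.
(a,b)_13: α=1, u≡12; β=3, v≡5 (mod 13); (12|13)=+1, (5|13)=-1; sign (−1)^0·+1^3·-1^1 = -1.
(a,b)_3: α=1, u≡2; β=5, v≡1 (mod 3); (2|3)=-1, (1|3)=+1; sign (−1)^1·-1^5·+1^1 = +1.
(a,b)_∞: sgn(-8463)=−, sgn(289731)=+, so +1.
(a,b)_5: α=0, u≡2; β=2, v≡4 (mod 5); (2|5)=-1, (4|5)=+1; sign (−1)^0·-1^2·+1^0 = +1.
(a,b)_23: α=2, u≡6; β=1, v≡8 (mod 23); (6|23)=+1, (8|23)=+1; sign (−1)^0·+1^1·+1^2 = +1.
(a,b)_31: α=1, u≡13; β=0, v≡2 (mod 31); (13|31)=-1, (2|31)=+1; sign (−1)^0·-1^0·+1^1 = +1.
(a,b)_17: α=2, u≡12; β=5, v≡2 (mod 17); (12|17)=-1, (2|17)=+1; sign (−1)^0·-1^5·+1^2 = -1.
Ram(-8463, 289731) = {13, 17}; no ℚ_13-point on the conic.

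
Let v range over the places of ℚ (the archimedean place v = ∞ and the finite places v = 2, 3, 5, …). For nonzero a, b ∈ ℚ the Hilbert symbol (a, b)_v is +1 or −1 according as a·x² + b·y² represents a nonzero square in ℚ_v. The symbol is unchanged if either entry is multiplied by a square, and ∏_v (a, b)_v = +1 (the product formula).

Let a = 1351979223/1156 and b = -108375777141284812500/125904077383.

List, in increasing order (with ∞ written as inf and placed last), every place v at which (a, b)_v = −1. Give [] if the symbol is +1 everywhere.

[3, 37, 41, 43]

(a, b) ≡ (987567, -79957339) mod (ℚ^×)²; places V = {2, 3, 5, 7, 11, 17, 19, 23, 31, 37, 41, 43, ∞}.
(a,b)_3: α=1, u≡2; β=4, v≡2 (mod 3); (2|3)=-1, (2|3)=-1; sign (−1)^0·-1^4·-1^1 = -1.
(a,b)_37: α=3, u≡18; β=4, v≡20 (mod 37); (18|37)=-1, (20|37)=-1; sign (−1)^0·-1^4·-1^3 = -1.
(a,b)_5: α=0, u≡3; β=6, v≡4 (mod 5); (3|5)=-1, (4|5)=+1; sign (−1)^0·-1^6·+1^0 = +1.
(a,b)_31: α=1, u≡18; β=1, v≡11 (mod 31); (18|31)=+1, (11|31)=-1; sign (−1)^1·+1^1·-1^1 = +1.
(a,b)_23: α=0, u≡9; β=-2, v≡10 (mod 23); (9|23)=+1, (10|23)=-1; sign (−1)^0·+1^-2·-1^0 = +1.
(a,b)_41: α=1, u≡40; β=1, v≡29 (mod 41); (40|41)=+1, (29|41)=-1; sign (−1)^0·+1^1·-1^1 = -1.
(a,b)_43: α=0, u≡32; β=1, v≡7 (mod 43); (32|43)=-1, (7|43)=-1; sign (−1)^0·-1^1·-1^0 = -1.
(a,b)_7: α=1, u≡5; β=-7, v≡2 (mod 7); (5|7)=-1, (2|7)=+1; sign (−1)^1·-1^-7·+1^1 = +1.
(a,b)_19: α=0, u≡5; β=1, v≡13 (mod 19); (5|19)=+1, (13|19)=-1; sign (−1)^0·+1^1·-1^0 = +1.
(a,b)_2: α=-2, β=2; u≡7, v≡5 (mod 8); ε(u)ε(v)=1·0, αω(v)=-2·1, βω(u)=2·0; sum ≡ 0  ⇒  +1.
(a,b)_17: α=-2, u≡11; β=-2, v≡8 (mod 17); (11|17)=-1, (8|17)=+1; sign (−1)^0·-1^-2·+1^-2 = +1.
(a,b)_∞: sgn(987567)=+, sgn(-79957339)=−, so +1.
(a,b)_11: α=0, u≡1; β=1, v≡2 (mod 11); (1|11)=+1, (2|11)=-1; sign (−1)^0·+1^1·-1^0 = +1.
(987567, -79957339 / ℚ) ramifies at {3, 37, 41, 43}: a division algebra.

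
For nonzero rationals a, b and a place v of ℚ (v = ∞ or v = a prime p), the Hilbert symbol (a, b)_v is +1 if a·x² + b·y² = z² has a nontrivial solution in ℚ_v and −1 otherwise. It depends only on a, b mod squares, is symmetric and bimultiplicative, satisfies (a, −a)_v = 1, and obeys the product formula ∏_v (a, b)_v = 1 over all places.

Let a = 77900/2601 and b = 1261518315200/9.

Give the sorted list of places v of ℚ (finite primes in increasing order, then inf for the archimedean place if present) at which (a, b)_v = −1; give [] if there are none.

(a, b) ≡ (779, 6516107) mod (ℚ^×)²; places V = {2, 3, 5, 11, 13, 17, 19, 23, 31, 37, 41, ∞}.
(a,b)_41: α=1, u≡19; β=0, v≡37 (mod 41); (19|41)=-1, (37|41)=+1; sign (−1)^0·-1^0·+1^1 = +1.
(a,b)_31: α=0, u≡1; β=1, v≡6 (mod 31); (1|31)=+1, (6|31)=-1; sign (−1)^0·+1^1·-1^0 = +1.
(a,b)_17: α=-2, u≡12; β=0, v≡5 (mod 17); (12|17)=-1, (5|17)=-1; sign (−1)^0·-1^0·-1^-2 = +1.
(a,b)_19: α=1, u≡2; β=1, v≡3 (mod 19); (2|19)=-1, (3|19)=-1; sign (−1)^1·-1^1·-1^1 = -1.
(a,b)_13: α=0, u≡4; β=1, v≡2 (mod 13); (4|13)=+1, (2|13)=-1; sign (−1)^0·+1^1·-1^0 = +1.
(a,b)_3: α=-2, u≡2; β=-2, v≡2 (mod 3); (2|3)=-1, (2|3)=-1; sign (−1)^0·-1^-2·-1^-2 = +1.
(a,b)_23: α=0, u≡11; β=1, v≡18 (mod 23); (11|23)=-1, (18|23)=+1; sign (−1)^0·-1^1·+1^0 = -1.
(a,b)_∞: sgn(779)=+, sgn(6516107)=+, so +1.
(a,b)_2: α=2, β=6; u≡3, v≡3 (mod 8); ε(u)ε(v)=1·1, αω(v)=2·1, βω(u)=6·1; sum ≡ 1  ⇒  -1.
(a,b)_11: α=0, u≡4; β=2, v≡1 (mod 11); (4|11)=+1, (1|11)=+1; sign (−1)^0·+1^2·+1^0 = +1.
(a,b)_37: α=0, u≡35; β=1, v≡21 (mod 37); (35|37)=-1, (21|37)=+1; sign (−1)^0·-1^1·+1^0 = -1.
(a,b)_5: α=2, u≡1; β=2, v≡2 (mod 5); (1|5)=+1, (2|5)=-1; sign (−1)^0·+1^2·-1^2 = +1.
(779, 6516107 / ℚ) ramifies at {2, 19, 23, 37}: a division algebra.

[2, 19, 23, 37]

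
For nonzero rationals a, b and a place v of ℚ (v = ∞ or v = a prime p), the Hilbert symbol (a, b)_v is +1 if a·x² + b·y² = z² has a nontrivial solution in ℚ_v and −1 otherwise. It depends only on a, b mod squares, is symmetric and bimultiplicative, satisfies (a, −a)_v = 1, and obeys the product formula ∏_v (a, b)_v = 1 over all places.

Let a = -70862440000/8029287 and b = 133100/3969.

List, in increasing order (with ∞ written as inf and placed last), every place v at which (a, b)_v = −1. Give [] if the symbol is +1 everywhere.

Mod squares: a ≡ -7, b ≡ 11. Check v ∈ {∞, 2, 3, 5, 7, 11, 17}.
v=17: a=17^-2·(≡5), b=17^0·(≡3) mod 17; (5|17)=-1, (3|17)=-1; (−1)^{-2·0·8}·(-1)^0·(-1)^-2 = +1.
v=11: a=11^6·(≡9), b=11^3·(≡5) mod 11; (9|11)=+1, (5|11)=+1; (−1)^{6·3·5}·(+1)^3·(+1)^6 = +1.
v=5: a=5^4·(≡3), b=5^2·(≡1) mod 5; (3|5)=-1, (1|5)=+1; (−1)^{4·2·2}·(-1)^2·(+1)^4 = +1.
v=∞: -7 < 0 and 11 > 0  ⇒  (a,b)_∞ = +1.
v=7: a=7^-3·(≡5), b=7^-2·(≡4) mod 7; (5|7)=-1, (4|7)=+1; (−1)^{-3·-2·3}·(-1)^-2·(+1)^-3 = +1.
v=2: v_2(a)=6, v_2(b)=2; units ≡ 1, 3 (mod 8); ε·ε+αω+βω = 0·1+6·1+2·0 ≡ 0  ⇒  (a,b)_2 = +1.
v=3: a=3^-4·(≡2), b=3^-4·(≡2) mod 3; (2|3)=-1, (2|3)=-1; (−1)^{-4·-4·1}·(-1)^-4·(-1)^-4 = +1.
Ram(a, b) = ∅: the form -7·x² + 11·y² − z² is isotropic over every ℚ_v, so by Hasse–Minkowski it is isotropic over ℚ.

[]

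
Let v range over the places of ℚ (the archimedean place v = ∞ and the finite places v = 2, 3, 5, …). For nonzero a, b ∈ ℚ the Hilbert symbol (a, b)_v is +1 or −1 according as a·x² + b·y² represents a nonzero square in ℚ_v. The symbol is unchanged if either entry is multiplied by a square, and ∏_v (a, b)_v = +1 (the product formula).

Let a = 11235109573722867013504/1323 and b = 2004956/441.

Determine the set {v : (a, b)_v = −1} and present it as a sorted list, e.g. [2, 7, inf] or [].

(a, b) ≡ (2096181498, 501239) mod (ℚ^×)²; places V = {2, 3, 7, 17, 19, 23, 31, 37, 41, ∞}.
(a,b)_19: α=3, u≡8; β=1, v≡9 (mod 19); (8|19)=-1, (9|19)=+1; sign (−1)^1·-1^1·+1^3 = +1.
(a,b)_17: α=1, u≡14; β=0, v≡7 (mod 17); (14|17)=-1, (7|17)=-1; sign (−1)^0·-1^0·-1^1 = -1.
(a,b)_2: α=7, β=2; u≡5, v≡7 (mod 8); ε(u)ε(v)=0·1, αω(v)=7·0, βω(u)=2·1; sum ≡ 0  ⇒  +1.
(a,b)_23: α=3, u≡17; β=1, v≡12 (mod 23); (17|23)=-1, (12|23)=+1; sign (−1)^1·-1^1·+1^3 = +1.
(a,b)_3: α=-3, u≡1; β=-2, v≡2 (mod 3); (1|3)=+1, (2|3)=-1; sign (−1)^0·+1^-2·-1^-3 = -1.
(a,b)_∞: sgn(2096181498)=+, sgn(501239)=+, so +1.
(a,b)_41: α=1, u≡29; β=0, v≡19 (mod 41); (29|41)=-1, (19|41)=-1; sign (−1)^0·-1^0·-1^1 = -1.
(a,b)_37: α=3, u≡23; β=1, v≡18 (mod 37); (23|37)=-1, (18|37)=-1; sign (−1)^0·-1^1·-1^3 = +1.
(a,b)_31: α=3, u≡7; β=1, v≡28 (mod 31); (7|31)=+1, (28|31)=+1; sign (−1)^1·+1^1·+1^3 = -1.
(a,b)_7: α=-2, u≡6; β=-2, v≡1 (mod 7); (6|7)=-1, (1|7)=+1; sign (−1)^0·-1^-2·+1^-2 = +1.
Ram(2096181498, 501239) = {3, 17, 31, 41}; no ℚ_3-point on the conic.

[3, 17, 31, 41]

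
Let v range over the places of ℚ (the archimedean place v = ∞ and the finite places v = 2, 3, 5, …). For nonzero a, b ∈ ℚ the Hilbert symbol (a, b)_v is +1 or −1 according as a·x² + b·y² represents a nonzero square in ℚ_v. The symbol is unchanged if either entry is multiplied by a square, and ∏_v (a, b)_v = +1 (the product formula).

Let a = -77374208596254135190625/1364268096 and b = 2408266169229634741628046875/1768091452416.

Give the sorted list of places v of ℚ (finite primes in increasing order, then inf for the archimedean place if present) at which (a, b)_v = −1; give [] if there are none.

Mod squares: a ≡ -39956345, b ≡ 1724195. Check v ∈ {∞, 2, 3, 5, 7, 11, 13, 19, 23, 29, 41, 47}.
v=41: a=41^1·(≡10), b=41^2·(≡19) mod 41; (10|41)=+1, (19|41)=-1; (−1)^{1·2·20}·(+1)^2·(-1)^1 = -1.
v=47: a=47^1·(≡16), b=47^1·(≡21) mod 47; (16|47)=+1, (21|47)=+1; (−1)^{1·1·23}·(+1)^1·(+1)^1 = -1.
v=23: a=23^2·(≡20), b=23^3·(≡16) mod 23; (20|23)=-1, (16|23)=+1; (−1)^{2·3·11}·(-1)^3·(+1)^2 = -1.
v=13: a=13^3·(≡9), b=13^2·(≡5) mod 13; (9|13)=+1, (5|13)=-1; (−1)^{3·2·6}·(+1)^2·(-1)^3 = -1.
v=7: a=7^2·(≡6), b=7^0·(≡1) mod 7; (6|7)=-1, (1|7)=+1; (−1)^{2·0·3}·(-1)^0·(+1)^2 = +1.
v=∞: -39956345 < 0 and 1724195 > 0  ⇒  (a,b)_∞ = +1.
v=5: a=5^5·(≡4), b=5^7·(≡4) mod 5; (4|5)=+1, (4|5)=+1; (−1)^{5·7·2}·(+1)^7·(+1)^5 = +1.
v=11: a=11^1·(≡9), b=11^1·(≡10) mod 11; (9|11)=+1, (10|11)=-1; (−1)^{1·1·5}·(+1)^1·(-1)^1 = +1.
v=29: a=29^5·(≡27), b=29^7·(≡6) mod 29; (27|29)=-1, (6|29)=+1; (−1)^{5·7·14}·(-1)^7·(+1)^5 = -1.
v=19: a=19^-2·(≡11), b=19^-2·(≡15) mod 19; (11|19)=+1, (15|19)=-1; (−1)^{-2·-2·9}·(+1)^-2·(-1)^-2 = +1.
v=3: a=3^-10·(≡1), b=3^-14·(≡2) mod 3; (1|3)=+1, (2|3)=-1; (−1)^{-10·-14·1}·(+1)^-14·(-1)^-10 = +1.
v=2: v_2(a)=-6, v_2(b)=-10; units ≡ 7, 3 (mod 8); ε·ε+αω+βω = 1·1+-6·1+-10·0 ≡ 1  ⇒  (a,b)_2 = -1.
|Ram(-39956345, 1724195)| = 6, even; anisotropic at {2, 13, 23, 29, 41, 47}.

[2, 13, 23, 29, 41, 47]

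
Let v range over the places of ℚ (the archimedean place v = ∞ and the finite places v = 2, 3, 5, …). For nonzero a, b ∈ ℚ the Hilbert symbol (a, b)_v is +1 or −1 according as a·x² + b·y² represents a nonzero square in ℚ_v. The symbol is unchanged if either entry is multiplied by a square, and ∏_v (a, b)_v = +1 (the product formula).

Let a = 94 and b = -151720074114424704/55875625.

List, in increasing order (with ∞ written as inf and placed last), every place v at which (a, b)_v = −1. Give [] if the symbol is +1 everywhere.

[7, 41, 43, 47]

Mod squares: a ≡ 94, b ≡ -74046. Check v ∈ {∞, 2, 3, 5, 7, 13, 23, 41, 43, 47}.
v=2: v_2(a)=1, v_2(b)=7; units ≡ 7, 1 (mod 8); ε·ε+αω+βω = 1·0+1·0+7·0 ≡ 0  ⇒  (a,b)_2 = +1.
v=23: a=23^0·(≡2), b=23^-2·(≡7) mod 23; (2|23)=+1, (7|23)=-1; (−1)^{0·-2·11}·(+1)^-2·(-1)^0 = +1.
v=∞: 94 > 0 and -74046 < 0  ⇒  (a,b)_∞ = +1.
v=43: a=43^0·(≡8), b=43^1·(≡6) mod 43; (8|43)=-1, (6|43)=+1; (−1)^{0·1·21}·(-1)^1·(+1)^0 = -1.
v=3: a=3^0·(≡1), b=3^9·(≡2) mod 3; (1|3)=+1, (2|3)=-1; (−1)^{0·9·1}·(+1)^9·(-1)^0 = +1.
v=13: a=13^0·(≡3), b=13^-2·(≡11) mod 13; (3|13)=+1, (11|13)=-1; (−1)^{0·-2·6}·(+1)^-2·(-1)^0 = +1.
v=5: a=5^0·(≡4), b=5^-4·(≡1) mod 5; (4|5)=+1, (1|5)=+1; (−1)^{0·-4·2}·(+1)^-4·(+1)^0 = +1.
v=7: a=7^0·(≡3), b=7^1·(≡3) mod 7; (3|7)=-1, (3|7)=-1; (−1)^{0·1·3}·(-1)^1·(-1)^0 = -1.
v=41: a=41^0·(≡12), b=41^1·(≡16) mod 41; (12|41)=-1, (16|41)=+1; (−1)^{0·1·20}·(-1)^1·(+1)^0 = -1.
v=47: a=47^1·(≡2), b=47^4·(≡39) mod 47; (2|47)=+1, (39|47)=-1; (−1)^{1·4·23}·(+1)^4·(-1)^1 = -1.
Ram(94, -74046) = {7, 41, 43, 47}; no ℚ_7-point on the conic.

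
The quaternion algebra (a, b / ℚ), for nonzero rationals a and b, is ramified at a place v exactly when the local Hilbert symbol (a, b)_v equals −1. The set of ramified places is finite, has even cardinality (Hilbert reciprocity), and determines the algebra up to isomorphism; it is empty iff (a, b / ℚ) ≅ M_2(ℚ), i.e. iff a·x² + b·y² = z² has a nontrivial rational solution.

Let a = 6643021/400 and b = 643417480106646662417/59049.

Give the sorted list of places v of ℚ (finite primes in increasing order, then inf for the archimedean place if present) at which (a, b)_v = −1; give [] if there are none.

[7, 23]

(a, b) ≡ (54901, 713) mod (ℚ^×)²; places V = {2, 3, 5, 7, 11, 13, 23, 31, ∞}.
(a,b)_7: α=1, u≡6; β=2, v≡3 (mod 7); (6|7)=-1, (3|7)=-1; sign (−1)^0·-1^2·-1^1 = -1.
(a,b)_11: α=3, u≡2; β=8, v≡5 (mod 11); (2|11)=-1, (5|11)=+1; sign (−1)^0·-1^8·+1^3 = +1.
(a,b)_2: α=-4, β=0; u≡5, v≡1 (mod 8); ε(u)ε(v)=0·0, αω(v)=-4·0, βω(u)=0·1; sum ≡ 0  ⇒  +1.
(a,b)_3: α=0, u≡1; β=-10, v≡2 (mod 3); (1|3)=+1, (2|3)=-1; sign (−1)^0·+1^-10·-1^0 = +1.
(a,b)_23: α=1, u≡12; β=3, v≡6 (mod 23); (12|23)=+1, (6|23)=+1; sign (−1)^1·+1^3·+1^1 = -1.
(a,b)_∞: sgn(54901)=+, sgn(713)=+, so +1.
(a,b)_13: α=0, u≡6; β=2, v≡7 (mod 13); (6|13)=-1, (7|13)=-1; sign (−1)^0·-1^2·-1^0 = +1.
(a,b)_31: α=1, u≡4; β=3, v≡27 (mod 31); (4|31)=+1, (27|31)=-1; sign (−1)^1·+1^3·-1^1 = +1.
(a,b)_5: α=-2, u≡1; β=0, v≡3 (mod 5); (1|5)=+1, (3|5)=-1; sign (−1)^0·+1^0·-1^-2 = +1.
Ram(54901, 713) = {7, 23}; no ℚ_7-point on the conic.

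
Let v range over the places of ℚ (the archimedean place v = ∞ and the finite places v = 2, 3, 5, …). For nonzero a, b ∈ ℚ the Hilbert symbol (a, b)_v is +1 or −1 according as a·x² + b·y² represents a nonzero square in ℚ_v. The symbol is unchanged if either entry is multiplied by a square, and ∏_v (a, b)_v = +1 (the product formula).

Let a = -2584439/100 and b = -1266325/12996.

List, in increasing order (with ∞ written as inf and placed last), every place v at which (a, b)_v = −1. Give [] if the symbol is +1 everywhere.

[13, inf]

(a, b) ≡ (-21359, -37) mod (ℚ^×)²; places V = {2, 3, 5, 11, 13, 19, 31, 37, 53, ∞}.
(a,b)_3: α=0, u≡1; β=-2, v≡2 (mod 3); (1|3)=+1, (2|3)=-1; sign (−1)^0·+1^-2·-1^0 = +1.
(a,b)_11: α=2, u≡3; β=0, v≡10 (mod 11); (3|11)=+1, (10|11)=-1; sign (−1)^0·+1^0·-1^2 = +1.
(a,b)_31: α=1, u≡3; β=0, v≡8 (mod 31); (3|31)=-1, (8|31)=+1; sign (−1)^0·-1^0·+1^1 = +1.
(a,b)_53: α=1, u≡27; β=0, v≡10 (mod 53); (27|53)=-1, (10|53)=+1; sign (−1)^0·-1^0·+1^1 = +1.
(a,b)_2: α=-2, β=-2; u≡1, v≡3 (mod 8); ε(u)ε(v)=0·1, αω(v)=-2·1, βω(u)=-2·0; sum ≡ 0  ⇒  +1.
(a,b)_19: α=0, u≡11; β=-2, v≡16 (mod 19); (11|19)=+1, (16|19)=+1; sign (−1)^0·+1^-2·+1^0 = +1.
(a,b)_∞: sgn(-21359)=−, sgn(-37)=−, so -1.
(a,b)_37: α=0, u≡36; β=3, v≡26 (mod 37); (36|37)=+1, (26|37)=+1; sign (−1)^0·+1^3·+1^0 = +1.
(a,b)_13: α=1, u≡5; β=0, v≡2 (mod 13); (5|13)=-1, (2|13)=-1; sign (−1)^0·-1^0·-1^1 = -1.
(a,b)_5: α=-2, u≡4; β=2, v≡2 (mod 5); (4|5)=+1, (2|5)=-1; sign (−1)^0·+1^2·-1^-2 = +1.
|Ram(-21359, -37)| = 2, even; anisotropic at {13, ∞}.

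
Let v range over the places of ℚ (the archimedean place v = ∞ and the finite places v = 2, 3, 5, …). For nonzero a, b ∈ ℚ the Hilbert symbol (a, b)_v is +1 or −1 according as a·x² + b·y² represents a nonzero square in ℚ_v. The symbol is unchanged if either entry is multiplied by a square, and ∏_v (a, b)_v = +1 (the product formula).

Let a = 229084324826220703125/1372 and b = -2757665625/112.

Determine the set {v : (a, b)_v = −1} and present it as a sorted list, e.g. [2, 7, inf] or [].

(a, b) ≡ (35, -255255) mod (ℚ^×)²; places V = {2, 3, 5, 7, 11, 13, 17, ∞}.
(a,b)_∞: sgn(35)=+, sgn(-255255)=−, so +1.
(a,b)_5: α=11, u≡3; β=5, v≡1 (mod 5); (3|5)=-1, (1|5)=+1; sign (−1)^0·-1^5·+1^11 = -1.
(a,b)_7: α=-3, u≡5; β=-1, v≡3 (mod 7); (5|7)=-1, (3|7)=-1; sign (−1)^1·-1^-1·-1^-3 = -1.
(a,b)_2: α=-2, β=-4; u≡3, v≡1 (mod 8); ε(u)ε(v)=1·0, αω(v)=-2·0, βω(u)=-4·1; sum ≡ 0  ⇒  +1.
(a,b)_17: α=2, u≡15; β=1, v≡16 (mod 17); (15|17)=+1, (16|17)=+1; sign (−1)^0·+1^1·+1^2 = +1.
(a,b)_3: α=8, u≡2; β=1, v≡1 (mod 3); (2|3)=-1, (1|3)=+1; sign (−1)^0·-1^1·+1^8 = -1.
(a,b)_13: α=2, u≡9; β=1, v≡8 (mod 13); (9|13)=+1, (8|13)=-1; sign (−1)^0·+1^1·-1^2 = +1.
(a,b)_11: α=4, u≡10; β=3, v≡4 (mod 11); (10|11)=-1, (4|11)=+1; sign (−1)^0·-1^3·+1^4 = -1.
|Ram(35, -255255)| = 4, even; anisotropic at {3, 5, 7, 11}.

[3, 5, 7, 11]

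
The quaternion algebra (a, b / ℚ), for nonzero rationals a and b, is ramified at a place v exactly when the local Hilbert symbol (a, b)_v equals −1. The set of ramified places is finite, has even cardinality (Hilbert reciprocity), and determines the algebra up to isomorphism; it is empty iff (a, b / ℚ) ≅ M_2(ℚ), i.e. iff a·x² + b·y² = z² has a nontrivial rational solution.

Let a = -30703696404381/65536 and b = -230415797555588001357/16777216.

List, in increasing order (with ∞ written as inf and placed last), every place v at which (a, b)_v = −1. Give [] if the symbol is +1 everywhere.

Mod squares: a ≡ -1309, b ≡ -13. Check v ∈ {∞, 2, 3, 7, 11, 13, 17}.
v=2: v_2(a)=-16, v_2(b)=-24; units ≡ 3, 3 (mod 8); ε·ε+αω+βω = 1·1+-16·1+-24·1 ≡ 1  ⇒  (a,b)_2 = -1.
v=17: a=17^3·(≡8), b=17^4·(≡16) mod 17; (8|17)=+1, (16|17)=+1; (−1)^{3·4·8}·(+1)^4·(+1)^3 = +1.
v=13: a=13^2·(≡12), b=13^3·(≡1) mod 13; (12|13)=+1, (1|13)=+1; (−1)^{2·3·6}·(+1)^3·(+1)^2 = +1.
v=11: a=11^3·(≡2), b=11^4·(≡1) mod 11; (2|11)=-1, (1|11)=+1; (−1)^{3·4·5}·(-1)^4·(+1)^3 = +1.
v=7: a=7^3·(≡2), b=7^6·(≡2) mod 7; (2|7)=+1, (2|7)=+1; (−1)^{3·6·3}·(+1)^6·(+1)^3 = +1.
v=∞: -1309 < 0 and -13 < 0  ⇒  (a,b)_∞ = -1.
v=3: a=3^4·(≡2), b=3^6·(≡2) mod 3; (2|3)=-1, (2|3)=-1; (−1)^{4·6·1}·(-1)^6·(-1)^4 = +1.
|Ram(-1309, -13)| = 2, even; anisotropic at {2, ∞}.

[2, inf]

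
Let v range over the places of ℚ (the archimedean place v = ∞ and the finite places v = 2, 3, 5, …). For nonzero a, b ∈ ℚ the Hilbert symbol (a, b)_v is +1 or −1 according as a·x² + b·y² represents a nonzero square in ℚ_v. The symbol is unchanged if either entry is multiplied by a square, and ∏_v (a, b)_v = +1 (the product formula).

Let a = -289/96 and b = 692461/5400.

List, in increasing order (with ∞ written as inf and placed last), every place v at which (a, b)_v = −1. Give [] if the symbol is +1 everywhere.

[2, 17]

(a, b) ≡ (-6, 7854) mod (ℚ^×)²; places V = {2, 3, 5, 7, 11, 17, 23, ∞}.
(a,b)_∞: sgn(-6)=−, sgn(7854)=+, so +1.
(a,b)_11: α=0, u≡1; β=1, v≡2 (mod 11); (1|11)=+1, (2|11)=-1; sign (−1)^0·+1^1·-1^0 = +1.
(a,b)_5: α=0, u≡1; β=-2, v≡1 (mod 5); (1|5)=+1, (1|5)=+1; sign (−1)^0·+1^-2·+1^0 = +1.
(a,b)_17: α=2, u≡3; β=1, v≡14 (mod 17); (3|17)=-1, (14|17)=-1; sign (−1)^0·-1^1·-1^2 = -1.
(a,b)_2: α=-5, β=-3; u≡5, v≡7 (mod 8); ε(u)ε(v)=0·1, αω(v)=-5·0, βω(u)=-3·1; sum ≡ 1  ⇒  -1.
(a,b)_23: α=0, u≡14; β=2, v≡5 (mod 23); (14|23)=-1, (5|23)=-1; sign (−1)^0·-1^2·-1^0 = +1.
(a,b)_7: α=0, u≡1; β=1, v≡2 (mod 7); (1|7)=+1, (2|7)=+1; sign (−1)^0·+1^1·+1^0 = +1.
(a,b)_3: α=-1, u≡1; β=-3, v≡2 (mod 3); (1|3)=+1, (2|3)=-1; sign (−1)^1·+1^-3·-1^-1 = +1.
|Ram(-6, 7854)| = 2, even; anisotropic at {2, 17}.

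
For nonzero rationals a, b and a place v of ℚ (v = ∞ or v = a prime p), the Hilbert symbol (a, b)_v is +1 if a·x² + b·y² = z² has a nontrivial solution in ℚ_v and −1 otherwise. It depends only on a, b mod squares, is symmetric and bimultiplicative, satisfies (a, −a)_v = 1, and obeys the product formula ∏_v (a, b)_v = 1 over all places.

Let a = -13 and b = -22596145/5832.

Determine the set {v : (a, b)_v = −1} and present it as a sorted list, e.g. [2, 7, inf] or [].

(a, b) ≡ (-13, -2210) mod (ℚ^×)²; places V = {2, 3, 5, 11, 13, 17, ∞}.
(a,b)_5: α=0, u≡2; β=1, v≡3 (mod 5); (2|5)=-1, (3|5)=-1; sign (−1)^0·-1^1·-1^0 = -1.
(a,b)_2: α=0, β=-3; u≡3, v≡7 (mod 8); ε(u)ε(v)=1·1, αω(v)=0·0, βω(u)=-3·1; sum ≡ 0  ⇒  +1.
(a,b)_∞: sgn(-13)=−, sgn(-2210)=−, so -1.
(a,b)_17: α=0, u≡4; β=1, v≡11 (mod 17); (4|17)=+1, (11|17)=-1; sign (−1)^0·+1^1·-1^0 = +1.
(a,b)_3: α=0, u≡2; β=-6, v≡1 (mod 3); (2|3)=-1, (1|3)=+1; sign (−1)^0·-1^-6·+1^0 = +1.
(a,b)_13: α=1, u≡12; β=3, v≡3 (mod 13); (12|13)=+1, (3|13)=+1; sign (−1)^0·+1^3·+1^1 = +1.
(a,b)_11: α=0, u≡9; β=2, v≡1 (mod 11); (9|11)=+1, (1|11)=+1; sign (−1)^0·+1^2·+1^0 = +1.
|Ram(-13, -2210)| = 2, even; anisotropic at {5, ∞}.

[5, inf]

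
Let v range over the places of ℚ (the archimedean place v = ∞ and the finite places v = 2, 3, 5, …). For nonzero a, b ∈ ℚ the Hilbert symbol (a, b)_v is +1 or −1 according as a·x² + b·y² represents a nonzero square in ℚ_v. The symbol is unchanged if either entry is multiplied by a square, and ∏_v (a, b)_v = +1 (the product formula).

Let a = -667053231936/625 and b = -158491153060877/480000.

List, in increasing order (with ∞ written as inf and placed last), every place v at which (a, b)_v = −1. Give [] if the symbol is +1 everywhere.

Mod squares: a ≡ -1258629, b ≡ -23913951. Check v ∈ {∞, 2, 3, 5, 7, 13, 17, 19, 23, 29, 37}.
v=23: a=23^1·(≡19), b=23^1·(≡2) mod 23; (19|23)=-1, (2|23)=+1; (−1)^{1·1·11}·(-1)^1·(+1)^1 = +1.
v=7: a=7^2·(≡3), b=7^6·(≡1) mod 7; (3|7)=-1, (1|7)=+1; (−1)^{2·6·3}·(-1)^6·(+1)^2 = +1.
v=3: a=3^1·(≡1), b=3^-1·(≡1) mod 3; (1|3)=+1, (1|3)=+1; (−1)^{1·-1·1}·(+1)^-1·(+1)^1 = -1.
v=19: a=19^0·(≡7), b=19^1·(≡9) mod 19; (7|19)=+1, (9|19)=+1; (−1)^{0·1·9}·(+1)^1·(+1)^0 = +1.
v=17: a=17^1·(≡13), b=17^1·(≡16) mod 17; (13|17)=+1, (16|17)=+1; (−1)^{1·1·8}·(+1)^1·(+1)^1 = +1.
v=29: a=29^1·(≡14), b=29^1·(≡13) mod 29; (14|29)=-1, (13|29)=+1; (−1)^{1·1·14}·(-1)^1·(+1)^1 = -1.
v=2: v_2(a)=6, v_2(b)=-8; units ≡ 3, 1 (mod 8); ε·ε+αω+βω = 1·0+6·0+-8·1 ≡ 0  ⇒  (a,b)_2 = +1.
v=∞: -1258629 < 0 and -23913951 < 0  ⇒  (a,b)_∞ = -1.
v=13: a=13^2·(≡2), b=13^2·(≡3) mod 13; (2|13)=-1, (3|13)=+1; (−1)^{2·2·6}·(-1)^2·(+1)^2 = +1.
v=37: a=37^1·(≡23), b=37^1·(≡16) mod 37; (23|37)=-1, (16|37)=+1; (−1)^{1·1·18}·(-1)^1·(+1)^1 = -1.
v=5: a=5^-4·(≡4), b=5^-4·(≡1) mod 5; (4|5)=+1, (1|5)=+1; (−1)^{-4·-4·2}·(+1)^-4·(+1)^-4 = +1.
|Ram(-1258629, -23913951)| = 4, even; anisotropic at {3, 29, 37, ∞}.

[3, 29, 37, inf]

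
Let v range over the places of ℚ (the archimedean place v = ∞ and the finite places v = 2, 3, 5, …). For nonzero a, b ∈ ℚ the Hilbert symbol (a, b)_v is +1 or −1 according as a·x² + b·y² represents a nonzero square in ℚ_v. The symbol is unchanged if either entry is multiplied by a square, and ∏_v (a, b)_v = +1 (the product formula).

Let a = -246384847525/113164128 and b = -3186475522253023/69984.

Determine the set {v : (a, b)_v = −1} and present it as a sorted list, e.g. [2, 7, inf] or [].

[2, 3, 11, 13, 17, 19, 41, inf]

(a, b) ≡ (-892078, -78662545962) mod (ℚ^×)²; places V = {2, 3, 5, 7, 11, 13, 17, 19, 23, 29, 41, 43, ∞}.
(a,b)_3: α=-8, u≡2; β=-7, v≡1 (mod 3); (2|3)=-1, (1|3)=+1; sign (−1)^0·-1^-7·+1^-8 = -1.
(a,b)_43: α=1, u≡25; β=1, v≡27 (mod 43); (25|43)=+1, (27|43)=-1; sign (−1)^1·+1^1·-1^1 = +1.
(a,b)_13: α=0, u≡11; β=1, v≡7 (mod 13); (11|13)=-1, (7|13)=-1; sign (−1)^0·-1^1·-1^0 = -1.
(a,b)_7: α=-2, u≡4; β=1, v≡1 (mod 7); (4|7)=+1, (1|7)=+1; sign (−1)^0·+1^1·+1^-2 = +1.
(a,b)_∞: sgn(-892078)=−, sgn(-78662545962)=−, so -1.
(a,b)_17: α=2, u≡12; β=3, v≡5 (mod 17); (12|17)=-1, (5|17)=-1; sign (−1)^0·-1^3·-1^2 = -1.
(a,b)_11: α=-1, u≡1; β=1, v≡5 (mod 11); (1|11)=+1, (5|11)=+1; sign (−1)^1·+1^1·+1^-1 = -1.
(a,b)_5: α=2, u≡3; β=0, v≡3 (mod 5); (3|5)=-1, (3|5)=-1; sign (−1)^0·-1^0·-1^2 = +1.
(a,b)_29: α=2, u≡13; β=2, v≡2 (mod 29); (13|29)=+1, (2|29)=-1; sign (−1)^0·+1^2·-1^2 = +1.
(a,b)_41: α=1, u≡38; β=1, v≡36 (mod 41); (38|41)=-1, (36|41)=+1; sign (−1)^0·-1^1·+1^1 = -1.
(a,b)_23: α=1, u≡20; β=1, v≡12 (mod 23); (20|23)=-1, (12|23)=+1; sign (−1)^1·-1^1·+1^1 = +1.
(a,b)_19: α=0, u≡15; β=1, v≡3 (mod 19); (15|19)=-1, (3|19)=-1; sign (−1)^0·-1^1·-1^0 = -1.
(a,b)_2: α=-5, β=-5; u≡1, v≡3 (mod 8); ε(u)ε(v)=0·1, αω(v)=-5·1, βω(u)=-5·0; sum ≡ 1  ⇒  -1.
(-892078, -78662545962 / ℚ) ramifies at {2, 3, 11, 13, 17, 19, 41, ∞}: a division algebra.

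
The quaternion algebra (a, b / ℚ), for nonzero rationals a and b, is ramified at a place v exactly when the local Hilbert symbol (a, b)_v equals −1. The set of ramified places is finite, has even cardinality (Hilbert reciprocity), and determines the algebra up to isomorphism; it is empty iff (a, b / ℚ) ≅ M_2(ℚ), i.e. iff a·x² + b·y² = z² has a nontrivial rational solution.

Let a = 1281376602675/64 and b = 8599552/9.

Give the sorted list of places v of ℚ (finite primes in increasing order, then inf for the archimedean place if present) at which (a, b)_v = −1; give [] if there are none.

(a, b) ≡ (323, 8398) mod (ℚ^×)²; places V = {2, 3, 5, 13, 17, 19, ∞}.
(a,b)_∞: sgn(323)=+, sgn(8398)=+, so +1.
(a,b)_5: α=2, u≡3; β=0, v≡3 (mod 5); (3|5)=-1, (3|5)=-1; sign (−1)^0·-1^0·-1^2 = +1.
(a,b)_2: α=-6, β=11; u≡3, v≡7 (mod 8); ε(u)ε(v)=1·1, αω(v)=-6·0, βω(u)=11·1; sum ≡ 0  ⇒  +1.
(a,b)_3: α=2, u≡2; β=-2, v≡1 (mod 3); (2|3)=-1, (1|3)=+1; sign (−1)^0·-1^-2·+1^2 = +1.
(a,b)_13: α=2, u≡6; β=1, v≡10 (mod 13); (6|13)=-1, (10|13)=+1; sign (−1)^0·-1^1·+1^2 = -1.
(a,b)_19: α=3, u≡4; β=1, v≡1 (mod 19); (4|19)=+1, (1|19)=+1; sign (−1)^1·+1^1·+1^3 = -1.
(a,b)_17: α=3, u≡8; β=1, v≡8 (mod 17); (8|17)=+1, (8|17)=+1; sign (−1)^0·+1^1·+1^3 = +1.
|Ram(323, 8398)| = 2, even; anisotropic at {13, 19}.

[13, 19]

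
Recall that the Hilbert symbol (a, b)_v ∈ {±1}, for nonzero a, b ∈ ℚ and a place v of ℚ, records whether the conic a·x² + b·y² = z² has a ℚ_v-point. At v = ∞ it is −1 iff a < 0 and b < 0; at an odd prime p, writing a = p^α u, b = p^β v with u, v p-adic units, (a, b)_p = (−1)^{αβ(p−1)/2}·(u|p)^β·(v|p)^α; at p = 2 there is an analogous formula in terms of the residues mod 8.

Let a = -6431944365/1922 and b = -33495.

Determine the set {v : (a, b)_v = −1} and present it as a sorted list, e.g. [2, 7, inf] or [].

[3, inf]

Mod squares: a ≡ -22330, b ≡ -33495. Check v ∈ {∞, 2, 3, 5, 7, 11, 23, 29, 31}.
v=5: a=5^1·(≡1), b=5^1·(≡1) mod 5; (1|5)=+1, (1|5)=+1; (−1)^{1·1·2}·(+1)^1·(+1)^1 = +1.
v=29: a=29^1·(≡4), b=29^1·(≡5) mod 29; (4|29)=+1, (5|29)=+1; (−1)^{1·1·14}·(+1)^1·(+1)^1 = +1.
v=23: a=23^2·(≡8), b=23^0·(≡16) mod 23; (8|23)=+1, (16|23)=+1; (−1)^{2·0·11}·(+1)^0·(+1)^2 = +1.
v=∞: -22330 < 0 and -33495 < 0  ⇒  (a,b)_∞ = -1.
v=7: a=7^1·(≡4), b=7^1·(≡3) mod 7; (4|7)=+1, (3|7)=-1; (−1)^{1·1·3}·(+1)^1·(-1)^1 = +1.
v=3: a=3^2·(≡2), b=3^1·(≡1) mod 3; (2|3)=-1, (1|3)=+1; (−1)^{2·1·1}·(-1)^1·(+1)^2 = -1.
v=11: a=11^3·(≡9), b=11^1·(≡2) mod 11; (9|11)=+1, (2|11)=-1; (−1)^{3·1·5}·(+1)^1·(-1)^3 = +1.
v=2: v_2(a)=-1, v_2(b)=0; units ≡ 3, 1 (mod 8); ε·ε+αω+βω = 1·0+-1·0+0·1 ≡ 0  ⇒  (a,b)_2 = +1.
v=31: a=31^-2·(≡11), b=31^0·(≡16) mod 31; (11|31)=-1, (16|31)=+1; (−1)^{-2·0·15}·(-1)^0·(+1)^-2 = +1.
Ram(-22330, -33495) = {3, ∞}; no ℚ_3-point on the conic.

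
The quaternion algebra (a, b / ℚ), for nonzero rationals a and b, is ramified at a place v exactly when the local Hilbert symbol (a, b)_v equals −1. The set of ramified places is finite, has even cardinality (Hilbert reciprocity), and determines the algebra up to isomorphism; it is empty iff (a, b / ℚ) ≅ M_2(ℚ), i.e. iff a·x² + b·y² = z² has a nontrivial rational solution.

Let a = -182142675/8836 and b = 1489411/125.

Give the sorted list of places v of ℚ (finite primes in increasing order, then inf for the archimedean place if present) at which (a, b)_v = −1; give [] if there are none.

(a, b) ≡ (-89947, 8855) mod (ℚ^×)²; places V = {2, 3, 5, 7, 11, 13, 17, 23, 29, 37, 47, ∞}.
(a,b)_23: α=0, u≡13; β=1, v≡15 (mod 23); (13|23)=+1, (15|23)=-1; sign (−1)^0·+1^1·-1^0 = +1.
(a,b)_7: α=0, u≡3; β=1, v≡6 (mod 7); (3|7)=-1, (6|7)=-1; sign (−1)^0·-1^1·-1^0 = -1.
(a,b)_17: α=1, u≡2; β=0, v≡4 (mod 17); (2|17)=+1, (4|17)=+1; sign (−1)^0·+1^0·+1^1 = +1.
(a,b)_5: α=2, u≡3; β=-3, v≡1 (mod 5); (3|5)=-1, (1|5)=+1; sign (−1)^0·-1^-3·+1^2 = -1.
(a,b)_11: α=1, u≡6; β=1, v≡6 (mod 11); (6|11)=-1, (6|11)=-1; sign (−1)^1·-1^1·-1^1 = -1.
(a,b)_3: α=4, u≡2; β=0, v≡2 (mod 3); (2|3)=-1, (2|3)=-1; sign (−1)^0·-1^0·-1^4 = +1.
(a,b)_∞: sgn(-89947)=−, sgn(8855)=+, so +1.
(a,b)_13: α=1, u≡1; β=0, v≡5 (mod 13); (1|13)=+1, (5|13)=-1; sign (−1)^0·+1^0·-1^1 = -1.
(a,b)_2: α=-2, β=0; u≡5, v≡7 (mod 8); ε(u)ε(v)=0·1, αω(v)=-2·0, βω(u)=0·1; sum ≡ 0  ⇒  +1.
(a,b)_47: α=-2, u≡11; β=0, v≡10 (mod 47); (11|47)=-1, (10|47)=-1; sign (−1)^0·-1^0·-1^-2 = +1.
(a,b)_29: α=0, u≡19; β=2, v≡26 (mod 29); (19|29)=-1, (26|29)=-1; sign (−1)^0·-1^2·-1^0 = +1.
(a,b)_37: α=1, u≡21; β=0, v≡30 (mod 37); (21|37)=+1, (30|37)=+1; sign (−1)^0·+1^0·+1^1 = +1.
|Ram(-89947, 8855)| = 4, even; anisotropic at {5, 7, 11, 13}.

[5, 7, 11, 13]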